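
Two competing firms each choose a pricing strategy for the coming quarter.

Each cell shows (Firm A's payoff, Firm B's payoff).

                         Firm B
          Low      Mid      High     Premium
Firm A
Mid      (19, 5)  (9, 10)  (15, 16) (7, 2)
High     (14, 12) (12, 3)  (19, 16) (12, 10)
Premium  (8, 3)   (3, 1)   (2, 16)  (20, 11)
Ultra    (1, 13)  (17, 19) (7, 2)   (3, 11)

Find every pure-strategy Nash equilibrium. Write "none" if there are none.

(Mid, Low): Firm B can switch to Mid (5 → 10). Not NE.
(Mid, Mid): Firm A can switch to High (9 → 12). Not NE.
(Mid, High): Firm A can switch to High (15 → 19). Not NE.
(Mid, Premium): Firm A can switch to High (7 → 12). Not NE.
(High, Low): Firm A can switch to Mid (14 → 19). Not NE.
(High, Mid): Firm A can switch to Ultra (12 → 17). Not NE.
(High, High): Firm A gets 19, best alternative 15; Firm B gets 16, best alternative 12. No profitable deviation — NE.
(High, Premium): Firm A can switch to Premium (12 → 20). Not NE.
(Premium, Low): Firm A can switch to Mid (8 → 19). Not NE.
(Premium, Mid): Firm A can switch to Mid (3 → 9). Not NE.
(Premium, High): Firm A can switch to Mid (2 → 15). Not NE.
(Ultra, Mid): Firm A gets 17, best alternative 12; Firm B gets 19, best alternative 13. No profitable deviation — NE.
(The remaining 4 profiles each have a profitable deviation by the same check.)

The pure Nash equilibria are (High, High) and (Ultra, Mid).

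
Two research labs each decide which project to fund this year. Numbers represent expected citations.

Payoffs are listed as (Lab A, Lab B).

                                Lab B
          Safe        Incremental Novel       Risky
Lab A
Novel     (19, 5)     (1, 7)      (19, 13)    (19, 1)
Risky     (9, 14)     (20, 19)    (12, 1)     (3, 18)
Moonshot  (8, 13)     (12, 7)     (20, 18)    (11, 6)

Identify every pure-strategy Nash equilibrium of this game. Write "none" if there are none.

Pure-strategy Nash equilibria: (Risky, Incremental) and (Moonshot, Novel)

Check each profile: it is a Nash equilibrium iff no player can strictly gain by switching unilaterally.
(Novel, Safe): Lab B can switch to Incremental (5 → 7). Not NE.
(Novel, Incremental): Lab A can switch to Risky (1 → 20). Not NE.
(Novel, Novel): Lab A can switch to Moonshot (19 → 20). Not NE.
(Novel, Risky): Lab B can switch to Safe (1 → 5). Not NE.
(Risky, Safe): Lab A can switch to Novel (9 → 19). Not NE.
(Risky, Incremental): Lab A gets 20, best alternative 12; Lab B gets 19, best alternative 18. No profitable deviation — NE.
(Risky, Novel): Lab A can switch to Novel (12 → 19). Not NE.
(Moonshot, Novel): Lab A gets 20, best alternative 19; Lab B gets 18, best alternative 13. No profitable deviation — NE.
(The remaining 4 profiles each have a profitable deviation by the same check.)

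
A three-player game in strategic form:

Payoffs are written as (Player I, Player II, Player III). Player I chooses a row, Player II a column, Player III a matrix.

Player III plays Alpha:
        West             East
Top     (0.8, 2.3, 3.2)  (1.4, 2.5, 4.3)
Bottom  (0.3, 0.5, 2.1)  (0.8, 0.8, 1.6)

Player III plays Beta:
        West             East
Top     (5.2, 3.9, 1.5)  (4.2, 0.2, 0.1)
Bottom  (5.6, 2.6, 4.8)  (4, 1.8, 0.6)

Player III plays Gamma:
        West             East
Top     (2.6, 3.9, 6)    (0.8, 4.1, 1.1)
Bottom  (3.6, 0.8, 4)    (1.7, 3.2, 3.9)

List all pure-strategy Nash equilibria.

Mark each player's best response to every combination of opponents' strategies; a profile where every player is best-responding is a pure Nash equilibrium.
Player I against (West, Alpha): payoffs 0.8, 0.3 → best response Top.
Player I against (West, Beta): payoffs 5.2, 5.6 → best response Bottom.
Player I against (West, Gamma): payoffs 2.6, 3.6 → best response Bottom.
Player I against (East, Alpha): payoffs 1.4, 0.8 → best response Top.
Player I against (East, Beta): payoffs 4.2, 4 → best response Top.
Player I against (East, Gamma): payoffs 0.8, 1.7 → best response Bottom.
Player II against (Top, Alpha): payoffs 2.3, 2.5 → best response East.
Player II against (Top, Beta): payoffs 3.9, 0.2 → best response West.
Player II against (Top, Gamma): payoffs 3.9, 4.1 → best response East.
Player II against (Bottom, Alpha): payoffs 0.5, 0.8 → best response East.
Player II against (Bottom, Beta): payoffs 2.6, 1.8 → best response West.
Player II against (Bottom, Gamma): payoffs 0.8, 3.2 → best response East.
Player III against (Top, West): payoffs 3.2, 1.5, 6 → best response Gamma.
Player III against (Top, East): payoffs 4.3, 0.1, 1.1 → best response Alpha.
Player III against (Bottom, West): payoffs 2.1, 4.8, 4 → best response Beta.
Player III against (Bottom, East): payoffs 1.6, 0.6, 3.9 → best response Gamma.
Mutual best responses: (Top, East, Alpha); (Bottom, West, Beta); (Bottom, East, Gamma).

Pure-strategy Nash equilibria: (Top, East, Alpha); (Bottom, West, Beta); (Bottom, East, Gamma)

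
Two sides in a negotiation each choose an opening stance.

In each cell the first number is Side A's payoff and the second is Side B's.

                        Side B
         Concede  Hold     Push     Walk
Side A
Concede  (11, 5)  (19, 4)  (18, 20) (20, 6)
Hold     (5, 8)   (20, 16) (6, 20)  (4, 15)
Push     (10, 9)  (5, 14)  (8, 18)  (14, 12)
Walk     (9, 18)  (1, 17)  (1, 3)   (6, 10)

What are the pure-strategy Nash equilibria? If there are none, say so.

(Concede, Concede): Side B can switch to Push (5 → 20). Not NE.
(Concede, Hold): Side A can switch to Hold (19 → 20). Not NE.
(Concede, Push): Side A gets 18, best alternative 8; Side B gets 20, best alternative 6. No profitable deviation — NE.
(Concede, Walk): Side B can switch to Push (6 → 20). Not NE.
(Hold, Concede): Side A can switch to Concede (5 → 11). Not NE.
(Hold, Hold): Side B can switch to Push (16 → 20). Not NE.
(Hold, Push): Side A can switch to Concede (6 → 18). Not NE.
(Hold, Walk): Side A can switch to Concede (4 → 20). Not NE.
(Push, Concede): Side A can switch to Concede (10 → 11). Not NE.
(Push, Hold): Side A can switch to Concede (5 → 19). Not NE.
(Push, Push): Side A can switch to Concede (8 → 18). Not NE.
(The remaining 5 profiles each have a profitable deviation by the same check.)

(Concede, Push)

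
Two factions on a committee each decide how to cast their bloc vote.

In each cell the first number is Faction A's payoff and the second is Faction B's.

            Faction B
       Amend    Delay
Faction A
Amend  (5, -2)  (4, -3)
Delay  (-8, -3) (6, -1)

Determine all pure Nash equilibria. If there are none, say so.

Pure-strategy Nash equilibria: (Amend, Amend); (Delay, Delay)

Mark each player's best response to every combination of opponents' strategies; a profile where every player is best-responding is a pure Nash equilibrium.
Faction A against Amend: payoffs 5, -8 → best response Amend.
Faction A against Delay: payoffs 4, 6 → best response Delay.
Faction B against Amend: payoffs -2, -3 → best response Amend.
Faction B against Delay: payoffs -3, -1 → best response Delay.
Mutual best responses: (Amend, Amend); (Delay, Delay).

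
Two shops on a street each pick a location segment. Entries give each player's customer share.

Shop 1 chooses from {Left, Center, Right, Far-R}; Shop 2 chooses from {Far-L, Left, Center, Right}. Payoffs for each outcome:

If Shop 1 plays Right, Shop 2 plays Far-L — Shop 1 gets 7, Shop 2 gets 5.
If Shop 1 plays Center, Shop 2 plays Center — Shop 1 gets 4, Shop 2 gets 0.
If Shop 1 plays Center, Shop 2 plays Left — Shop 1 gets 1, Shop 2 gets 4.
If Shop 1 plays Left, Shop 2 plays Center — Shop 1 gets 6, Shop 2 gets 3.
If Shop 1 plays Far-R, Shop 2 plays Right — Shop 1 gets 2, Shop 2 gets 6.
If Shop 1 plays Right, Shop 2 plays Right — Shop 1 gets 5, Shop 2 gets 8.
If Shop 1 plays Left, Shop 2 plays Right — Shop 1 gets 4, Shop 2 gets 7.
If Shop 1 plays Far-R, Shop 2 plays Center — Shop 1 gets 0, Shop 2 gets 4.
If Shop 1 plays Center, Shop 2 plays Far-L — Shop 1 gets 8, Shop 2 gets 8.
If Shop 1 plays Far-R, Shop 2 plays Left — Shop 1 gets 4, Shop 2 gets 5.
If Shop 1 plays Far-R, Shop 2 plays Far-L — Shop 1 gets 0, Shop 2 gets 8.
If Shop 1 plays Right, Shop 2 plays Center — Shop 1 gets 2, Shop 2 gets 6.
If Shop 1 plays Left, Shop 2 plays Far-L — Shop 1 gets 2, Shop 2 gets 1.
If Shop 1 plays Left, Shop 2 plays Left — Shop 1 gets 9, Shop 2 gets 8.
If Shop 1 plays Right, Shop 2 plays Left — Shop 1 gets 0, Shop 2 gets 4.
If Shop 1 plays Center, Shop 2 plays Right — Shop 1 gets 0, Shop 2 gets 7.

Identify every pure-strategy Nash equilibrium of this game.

(Left, Far-L): Shop 1 can switch to Center (2 → 8). Not NE.
(Left, Left): Shop 1 gets 9, best alternative 4; Shop 2 gets 8, best alternative 7. No profitable deviation — NE.
(Left, Center): Shop 2 can switch to Left (3 → 8). Not NE.
(Left, Right): Shop 1 can switch to Right (4 → 5). Not NE.
(Center, Far-L): Shop 1 gets 8, best alternative 7; Shop 2 gets 8, best alternative 7. No profitable deviation — NE.
(Center, Left): Shop 1 can switch to Left (1 → 9). Not NE.
(Center, Center): Shop 1 can switch to Left (4 → 6). Not NE.
(Center, Right): Shop 1 can switch to Left (0 → 4). Not NE.
(Right, Far-L): Shop 1 can switch to Center (7 → 8). Not NE.
(Right, Left): Shop 1 can switch to Left (0 → 9). Not NE.
(Right, Right): Shop 1 gets 5, best alternative 4; Shop 2 gets 8, best alternative 6. No profitable deviation — NE.
(The remaining 5 profiles each have a profitable deviation by the same check.)

(Left, Left) and (Center, Far-L) and (Right, Right)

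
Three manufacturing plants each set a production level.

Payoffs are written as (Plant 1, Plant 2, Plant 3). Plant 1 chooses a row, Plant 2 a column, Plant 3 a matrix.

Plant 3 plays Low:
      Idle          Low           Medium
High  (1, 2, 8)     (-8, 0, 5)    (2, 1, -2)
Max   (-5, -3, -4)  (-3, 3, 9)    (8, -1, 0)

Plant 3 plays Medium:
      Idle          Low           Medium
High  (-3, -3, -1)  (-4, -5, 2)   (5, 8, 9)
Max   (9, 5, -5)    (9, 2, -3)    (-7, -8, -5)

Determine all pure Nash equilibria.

(High, Idle, Low): Plant 1 gets 1, best alternative -5; Plant 2 gets 2, best alternative 1; Plant 3 gets 8, best alternative -1. No profitable deviation — NE.
(High, Idle, Medium): Plant 1 can switch to Max (-3 → 9). Not NE.
(High, Low, Low): Plant 1 can switch to Max (-8 → -3). Not NE.
(High, Low, Medium): Plant 1 can switch to Max (-4 → 9). Not NE.
(High, Medium, Low): Plant 1 can switch to Max (2 → 8). Not NE.
(High, Medium, Medium): Plant 1 gets 5, best alternative -7; Plant 2 gets 8, best alternative -3; Plant 3 gets 9, best alternative -2. No profitable deviation — NE.
(Max, Idle, Low): Plant 1 can switch to High (-5 → 1). Not NE.
(Max, Idle, Medium): Plant 3 can switch to Low (-5 → -4). Not NE.
(Max, Low, Low): Plant 1 gets -3, best alternative -8; Plant 2 gets 3, best alternative -1; Plant 3 gets 9, best alternative -3. No profitable deviation — NE.
(Max, Low, Medium): Plant 2 can switch to Idle (2 → 5). Not NE.
(Max, Medium, Low): Plant 2 can switch to Low (-1 → 3). Not NE.
(Max, Medium, Medium): Plant 1 can switch to High (-7 → 5). Not NE.

Pure-strategy Nash equilibria: (High, Idle, Low); (High, Medium, Medium); (Max, Low, Low)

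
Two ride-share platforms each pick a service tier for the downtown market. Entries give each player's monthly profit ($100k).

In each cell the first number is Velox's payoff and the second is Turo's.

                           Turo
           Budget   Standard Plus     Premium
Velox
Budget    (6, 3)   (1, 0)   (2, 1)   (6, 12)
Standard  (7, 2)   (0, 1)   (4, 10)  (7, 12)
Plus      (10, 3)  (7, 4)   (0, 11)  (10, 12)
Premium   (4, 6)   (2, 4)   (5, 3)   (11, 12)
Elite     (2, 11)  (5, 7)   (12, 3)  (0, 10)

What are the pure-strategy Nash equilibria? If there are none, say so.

(Budget, Budget): Velox can switch to Standard (6 → 7). Not NE.
(Budget, Standard): Velox can switch to Plus (1 → 7). Not NE.
(Budget, Plus): Velox can switch to Standard (2 → 4). Not NE.
(Budget, Premium): Velox can switch to Standard (6 → 7). Not NE.
(Standard, Budget): Velox can switch to Plus (7 → 10). Not NE.
(Standard, Standard): Velox can switch to Budget (0 → 1). Not NE.
(Standard, Plus): Velox can switch to Premium (4 → 5). Not NE.
(Standard, Premium): Velox can switch to Plus (7 → 10). Not NE.
(Plus, Budget): Turo can switch to Standard (3 → 4). Not NE.
(Plus, Standard): Turo can switch to Plus (4 → 11). Not NE.
(Plus, Plus): Velox can switch to Budget (0 → 2). Not NE.
(Plus, Premium): Velox can switch to Premium (10 → 11). Not NE.
(Premium, Premium): Velox gets 11, best alternative 10; Turo gets 12, best alternative 6. No profitable deviation — NE.
(The remaining 7 profiles each have a profitable deviation by the same check.)

Pure NE: (Premium, Premium)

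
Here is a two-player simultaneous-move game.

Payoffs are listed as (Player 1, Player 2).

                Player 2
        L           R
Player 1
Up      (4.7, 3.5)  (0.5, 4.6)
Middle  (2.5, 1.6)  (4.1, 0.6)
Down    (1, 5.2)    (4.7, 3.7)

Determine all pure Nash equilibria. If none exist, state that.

(Up, L): Player 2 can switch to R (3.5 → 4.6). Not NE.
(Up, R): Player 1 can switch to Middle (0.5 → 4.1). Not NE.
(Middle, L): Player 1 can switch to Up (2.5 → 4.7). Not NE.
(Middle, R): Player 1 can switch to Down (4.1 → 4.7). Not NE.
(Down, L): Player 1 can switch to Up (1 → 4.7). Not NE.
(Down, R): Player 2 can switch to L (3.7 → 5.2). Not NE.

There is no pure-strategy Nash equilibrium.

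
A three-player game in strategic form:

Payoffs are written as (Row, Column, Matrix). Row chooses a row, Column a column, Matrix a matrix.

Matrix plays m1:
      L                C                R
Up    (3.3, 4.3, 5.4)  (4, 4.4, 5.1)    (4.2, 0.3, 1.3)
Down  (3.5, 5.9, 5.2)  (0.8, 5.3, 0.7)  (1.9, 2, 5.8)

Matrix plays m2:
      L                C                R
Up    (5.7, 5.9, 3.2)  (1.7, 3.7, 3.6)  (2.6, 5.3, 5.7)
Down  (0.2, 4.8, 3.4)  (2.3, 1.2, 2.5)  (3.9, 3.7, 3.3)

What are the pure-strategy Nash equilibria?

(Up, L, m1): Row can switch to Down (3.3 → 3.5). Not NE.
(Up, L, m2): Matrix can switch to m1 (3.2 → 5.4). Not NE.
(Up, C, m1): Row gets 4, best alternative 0.8; Column gets 4.4, best alternative 4.3; Matrix gets 5.1, best alternative 3.6. No profitable deviation — NE.
(Up, C, m2): Row can switch to Down (1.7 → 2.3). Not NE.
(Up, R, m1): Column can switch to L (0.3 → 4.3). Not NE.
(Up, R, m2): Row can switch to Down (2.6 → 3.9). Not NE.
(Down, L, m1): Row gets 3.5, best alternative 3.3; Column gets 5.9, best alternative 5.3; Matrix gets 5.2, best alternative 3.4. No profitable deviation — NE.
(Down, L, m2): Row can switch to Up (0.2 → 5.7). Not NE.
(Down, C, m1): Row can switch to Up (0.8 → 4). Not NE.
(Down, C, m2): Column can switch to L (1.2 → 4.8). Not NE.
(The remaining 2 profiles each have a profitable deviation by the same check.)

The pure Nash equilibria are (Up, C, m1) and (Down, L, m1).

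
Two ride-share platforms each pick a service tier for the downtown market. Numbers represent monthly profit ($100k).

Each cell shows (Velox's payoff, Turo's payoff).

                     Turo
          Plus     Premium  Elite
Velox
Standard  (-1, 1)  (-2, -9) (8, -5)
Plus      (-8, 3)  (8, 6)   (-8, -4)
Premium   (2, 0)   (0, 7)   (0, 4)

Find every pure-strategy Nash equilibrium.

For each player, find the best response to each opponent profile; mutual best responses are the pure NE.
Velox against Plus: payoffs -1, -8, 2 → best response Premium.
Velox against Premium: payoffs -2, 8, 0 → best response Plus.
Velox against Elite: payoffs 8, -8, 0 → best response Standard.
Turo against Standard: payoffs 1, -9, -5 → best response Plus.
Turo against Plus: payoffs 3, 6, -4 → best response Premium.
Turo against Premium: payoffs 0, 7, 4 → best response Premium.
Mutual best responses: (Plus, Premium).

The unique pure-strategy Nash equilibrium is (Plus, Premium).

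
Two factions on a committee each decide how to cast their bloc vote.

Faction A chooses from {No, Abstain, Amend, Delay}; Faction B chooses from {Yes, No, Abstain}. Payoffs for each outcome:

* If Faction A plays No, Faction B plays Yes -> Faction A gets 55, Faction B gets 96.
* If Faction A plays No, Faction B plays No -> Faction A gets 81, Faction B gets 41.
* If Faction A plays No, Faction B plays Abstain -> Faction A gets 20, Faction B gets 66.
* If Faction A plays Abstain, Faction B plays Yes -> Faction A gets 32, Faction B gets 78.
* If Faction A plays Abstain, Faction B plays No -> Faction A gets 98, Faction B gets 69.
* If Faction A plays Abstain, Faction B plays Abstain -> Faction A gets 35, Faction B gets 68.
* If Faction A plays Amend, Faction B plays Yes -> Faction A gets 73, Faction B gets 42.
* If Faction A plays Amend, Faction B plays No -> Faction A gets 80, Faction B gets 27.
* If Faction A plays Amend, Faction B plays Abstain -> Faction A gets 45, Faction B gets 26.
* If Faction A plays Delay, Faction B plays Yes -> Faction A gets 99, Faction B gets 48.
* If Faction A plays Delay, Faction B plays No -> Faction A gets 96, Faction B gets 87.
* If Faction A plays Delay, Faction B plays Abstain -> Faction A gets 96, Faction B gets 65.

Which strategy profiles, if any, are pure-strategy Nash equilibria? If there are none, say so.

There is no pure-strategy Nash equilibrium.

(No, Yes): Faction A can switch to Amend (55 → 73). Not NE.
(No, No): Faction A can switch to Abstain (81 → 98). Not NE.
(No, Abstain): Faction A can switch to Abstain (20 → 35). Not NE.
(Abstain, Yes): Faction A can switch to No (32 → 55). Not NE.
(Abstain, No): Faction B can switch to Yes (69 → 78). Not NE.
(Abstain, Abstain): Faction A can switch to Amend (35 → 45). Not NE.
(Amend, Yes): Faction A can switch to Delay (73 → 99). Not NE.
(Amend, No): Faction A can switch to No (80 → 81). Not NE.
(The remaining 4 profiles each have a profitable deviation by the same check.)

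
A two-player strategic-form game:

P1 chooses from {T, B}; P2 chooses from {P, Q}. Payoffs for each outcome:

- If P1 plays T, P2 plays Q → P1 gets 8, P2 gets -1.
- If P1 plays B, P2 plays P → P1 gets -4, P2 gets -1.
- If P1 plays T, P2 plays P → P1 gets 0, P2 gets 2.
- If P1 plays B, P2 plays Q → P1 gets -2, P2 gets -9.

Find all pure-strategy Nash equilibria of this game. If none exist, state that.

Check each profile: it is a Nash equilibrium iff no player can strictly gain by switching unilaterally.
(T, P): P1 gets 0, best alternative -4; P2 gets 2, best alternative -1. No profitable deviation — NE.
(T, Q): P2 can switch to P (-1 → 2). Not NE.
(B, P): P1 can switch to T (-4 → 0). Not NE.
(B, Q): P1 can switch to T (-2 → 8). Not NE.

The unique pure-strategy Nash equilibrium is (T, P).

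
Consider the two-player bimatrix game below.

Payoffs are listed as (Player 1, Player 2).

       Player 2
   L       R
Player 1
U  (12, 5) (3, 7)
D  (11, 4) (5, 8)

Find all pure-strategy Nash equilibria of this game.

Pure NE: (D, R)

Mark each player's best response to every combination of opponents' strategies; a profile where every player is best-responding is a pure Nash equilibrium.
Player 1 against L: payoffs 12, 11 → best response U.
Player 1 against R: payoffs 3, 5 → best response D.
Player 2 against U: payoffs 5, 7 → best response R.
Player 2 against D: payoffs 4, 8 → best response R.
Mutual best responses: (D, R).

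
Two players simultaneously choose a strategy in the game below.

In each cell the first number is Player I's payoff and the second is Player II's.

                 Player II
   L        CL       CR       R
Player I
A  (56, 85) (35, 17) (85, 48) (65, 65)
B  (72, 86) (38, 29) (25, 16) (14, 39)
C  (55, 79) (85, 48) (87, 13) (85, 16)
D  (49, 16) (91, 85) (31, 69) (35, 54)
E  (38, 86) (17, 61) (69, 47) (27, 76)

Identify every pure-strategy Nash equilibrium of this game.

(A, L): Player I can switch to B (56 → 72). Not NE.
(A, CL): Player I can switch to B (35 → 38). Not NE.
(A, CR): Player I can switch to C (85 → 87). Not NE.
(A, R): Player I can switch to C (65 → 85). Not NE.
(B, L): Player I gets 72, best alternative 56; Player II gets 86, best alternative 39. No profitable deviation — NE.
(B, CL): Player I can switch to C (38 → 85). Not NE.
(B, CR): Player I can switch to A (25 → 85). Not NE.
(B, R): Player I can switch to A (14 → 65). Not NE.
(C, L): Player I can switch to A (55 → 56). Not NE.
(C, CL): Player I can switch to D (85 → 91). Not NE.
(C, CR): Player II can switch to L (13 → 79). Not NE.
(D, CL): Player I gets 91, best alternative 85; Player II gets 85, best alternative 69. No profitable deviation — NE.
(The remaining 8 profiles each have a profitable deviation by the same check.)

The pure Nash equilibria are (B, L), (D, CL).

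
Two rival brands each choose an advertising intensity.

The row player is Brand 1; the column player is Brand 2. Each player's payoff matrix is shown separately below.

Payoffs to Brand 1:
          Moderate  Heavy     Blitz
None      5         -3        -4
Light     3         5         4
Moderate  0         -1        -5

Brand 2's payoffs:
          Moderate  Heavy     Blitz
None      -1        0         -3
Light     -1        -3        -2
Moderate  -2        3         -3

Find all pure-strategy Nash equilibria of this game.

For each strategy profile, look for a profitable unilateral deviation.
(None, Moderate): Brand 2 can switch to Heavy (-1 → 0). Not NE.
(None, Heavy): Brand 1 can switch to Light (-3 → 5). Not NE.
(None, Blitz): Brand 1 can switch to Light (-4 → 4). Not NE.
(Light, Moderate): Brand 1 can switch to None (3 → 5). Not NE.
(Light, Heavy): Brand 2 can switch to Moderate (-3 → -1). Not NE.
(Light, Blitz): Brand 2 can switch to Moderate (-2 → -1). Not NE.
(Moderate, Moderate): Brand 1 can switch to None (0 → 5). Not NE.
(Moderate, Heavy): Brand 1 can switch to Light (-1 → 5). Not NE.
(The remaining 1 profile has a profitable deviation by the same check.)

No pure-strategy Nash equilibrium.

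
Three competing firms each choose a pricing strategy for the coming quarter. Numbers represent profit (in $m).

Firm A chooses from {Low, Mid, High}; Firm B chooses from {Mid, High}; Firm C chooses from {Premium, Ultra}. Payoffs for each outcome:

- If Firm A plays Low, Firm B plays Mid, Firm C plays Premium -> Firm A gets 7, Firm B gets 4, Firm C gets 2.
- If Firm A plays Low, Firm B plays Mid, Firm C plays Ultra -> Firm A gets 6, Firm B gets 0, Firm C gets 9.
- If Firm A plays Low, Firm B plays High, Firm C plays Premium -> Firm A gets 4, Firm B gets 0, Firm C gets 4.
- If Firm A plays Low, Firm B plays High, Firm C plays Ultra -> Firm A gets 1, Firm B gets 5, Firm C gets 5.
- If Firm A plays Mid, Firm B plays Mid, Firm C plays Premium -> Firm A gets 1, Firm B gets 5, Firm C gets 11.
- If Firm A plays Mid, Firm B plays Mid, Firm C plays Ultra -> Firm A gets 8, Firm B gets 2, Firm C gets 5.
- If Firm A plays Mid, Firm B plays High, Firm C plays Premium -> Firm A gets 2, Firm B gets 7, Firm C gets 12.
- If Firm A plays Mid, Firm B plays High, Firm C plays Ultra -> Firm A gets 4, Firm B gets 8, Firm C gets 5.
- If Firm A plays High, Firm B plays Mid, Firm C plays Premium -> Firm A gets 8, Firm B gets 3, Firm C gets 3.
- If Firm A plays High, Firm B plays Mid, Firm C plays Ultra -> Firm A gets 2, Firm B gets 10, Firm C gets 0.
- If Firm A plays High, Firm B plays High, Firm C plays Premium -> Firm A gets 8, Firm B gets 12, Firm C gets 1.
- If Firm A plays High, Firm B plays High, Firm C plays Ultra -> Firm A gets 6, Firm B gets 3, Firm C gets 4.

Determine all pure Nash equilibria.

No pure-strategy Nash equilibrium.

Check each profile: it is a Nash equilibrium iff no player can strictly gain by switching unilaterally.
(Low, Mid, Premium): Firm A can switch to High (7 → 8). Not NE.
(Low, Mid, Ultra): Firm A can switch to Mid (6 → 8). Not NE.
(Low, High, Premium): Firm A can switch to High (4 → 8). Not NE.
(Low, High, Ultra): Firm A can switch to Mid (1 → 4). Not NE.
(Mid, Mid, Premium): Firm A can switch to Low (1 → 7). Not NE.
(Mid, Mid, Ultra): Firm B can switch to High (2 → 8). Not NE.
(Mid, High, Premium): Firm A can switch to Low (2 → 4). Not NE.
(Mid, High, Ultra): Firm A can switch to High (4 → 6). Not NE.
(High, Mid, Premium): Firm B can switch to High (3 → 12). Not NE.
(High, Mid, Ultra): Firm A can switch to Low (2 → 6). Not NE.
(High, High, Premium): Firm C can switch to Ultra (1 → 4). Not NE.
(High, High, Ultra): Firm B can switch to Mid (3 → 10). Not NE.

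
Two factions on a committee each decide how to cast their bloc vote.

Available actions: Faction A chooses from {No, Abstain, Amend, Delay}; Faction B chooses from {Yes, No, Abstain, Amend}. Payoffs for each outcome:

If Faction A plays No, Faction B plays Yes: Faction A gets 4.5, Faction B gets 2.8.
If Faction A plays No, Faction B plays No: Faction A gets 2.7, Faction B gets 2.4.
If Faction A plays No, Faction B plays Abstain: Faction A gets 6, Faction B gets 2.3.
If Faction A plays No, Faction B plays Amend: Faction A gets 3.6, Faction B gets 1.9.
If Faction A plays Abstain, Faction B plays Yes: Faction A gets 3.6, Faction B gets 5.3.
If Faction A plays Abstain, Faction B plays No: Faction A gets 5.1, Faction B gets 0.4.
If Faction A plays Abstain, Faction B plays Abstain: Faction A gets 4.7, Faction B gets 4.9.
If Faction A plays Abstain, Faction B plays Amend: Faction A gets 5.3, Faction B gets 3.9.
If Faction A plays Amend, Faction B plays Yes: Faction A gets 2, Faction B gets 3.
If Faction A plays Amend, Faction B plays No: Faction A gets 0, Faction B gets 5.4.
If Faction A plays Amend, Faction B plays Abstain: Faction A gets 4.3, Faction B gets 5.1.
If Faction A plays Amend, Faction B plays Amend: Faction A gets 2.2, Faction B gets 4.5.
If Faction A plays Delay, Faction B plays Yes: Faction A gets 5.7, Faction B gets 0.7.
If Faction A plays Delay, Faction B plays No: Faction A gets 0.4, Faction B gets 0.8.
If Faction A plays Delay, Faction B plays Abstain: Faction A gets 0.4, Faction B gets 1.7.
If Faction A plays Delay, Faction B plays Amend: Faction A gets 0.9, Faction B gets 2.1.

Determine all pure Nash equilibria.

This game has no pure Nash equilibrium.

(No, Yes): Faction A can switch to Delay (4.5 → 5.7). Not NE.
(No, No): Faction A can switch to Abstain (2.7 → 5.1). Not NE.
(No, Abstain): Faction B can switch to Yes (2.3 → 2.8). Not NE.
(No, Amend): Faction A can switch to Abstain (3.6 → 5.3). Not NE.
(Abstain, Yes): Faction A can switch to No (3.6 → 4.5). Not NE.
(Abstain, No): Faction B can switch to Yes (0.4 → 5.3). Not NE.
(Abstain, Abstain): Faction A can switch to No (4.7 → 6). Not NE.
(Abstain, Amend): Faction B can switch to Yes (3.9 → 5.3). Not NE.
(Amend, Yes): Faction A can switch to No (2 → 4.5). Not NE.
(Amend, No): Faction A can switch to No (0 → 2.7). Not NE.
(Amend, Abstain): Faction A can switch to No (4.3 → 6). Not NE.
(Amend, Amend): Faction A can switch to No (2.2 → 3.6). Not NE.
(The remaining 4 profiles each have a profitable deviation by the same check.)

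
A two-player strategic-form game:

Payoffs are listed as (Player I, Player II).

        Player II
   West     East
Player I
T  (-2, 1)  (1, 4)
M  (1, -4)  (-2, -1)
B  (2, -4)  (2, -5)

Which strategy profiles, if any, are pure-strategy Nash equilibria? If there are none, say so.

Player I against West: payoffs -2, 1, 2 → best response B.
Player I against East: payoffs 1, -2, 2 → best response B.
Player II against T: payoffs 1, 4 → best response East.
Player II against M: payoffs -4, -1 → best response East.
Player II against B: payoffs -4, -5 → best response West.
Mutual best responses: (B, West).

The unique pure-strategy Nash equilibrium is (B, West).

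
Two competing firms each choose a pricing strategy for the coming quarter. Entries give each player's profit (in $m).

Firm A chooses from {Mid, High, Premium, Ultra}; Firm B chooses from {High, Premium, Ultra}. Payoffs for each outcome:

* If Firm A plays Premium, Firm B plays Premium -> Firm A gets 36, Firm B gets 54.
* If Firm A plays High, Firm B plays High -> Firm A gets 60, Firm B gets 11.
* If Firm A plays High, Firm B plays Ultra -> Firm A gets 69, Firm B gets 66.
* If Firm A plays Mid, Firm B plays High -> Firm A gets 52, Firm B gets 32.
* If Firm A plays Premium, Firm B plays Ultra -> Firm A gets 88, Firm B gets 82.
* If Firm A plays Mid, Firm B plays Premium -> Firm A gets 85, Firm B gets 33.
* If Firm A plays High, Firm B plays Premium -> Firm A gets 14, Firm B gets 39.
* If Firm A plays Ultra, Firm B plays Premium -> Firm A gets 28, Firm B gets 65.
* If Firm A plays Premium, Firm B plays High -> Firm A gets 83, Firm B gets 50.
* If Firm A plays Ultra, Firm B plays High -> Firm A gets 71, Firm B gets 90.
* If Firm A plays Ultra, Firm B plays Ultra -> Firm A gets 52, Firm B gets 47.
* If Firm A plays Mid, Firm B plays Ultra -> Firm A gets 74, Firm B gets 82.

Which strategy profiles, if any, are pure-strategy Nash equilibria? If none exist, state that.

For each player, find the best response to each opponent profile; mutual best responses are the pure NE.
Firm A against High: payoffs 52, 60, 83, 71 → best response Premium.
Firm A against Premium: payoffs 85, 14, 36, 28 → best response Mid.
Firm A against Ultra: payoffs 74, 69, 88, 52 → best response Premium.
Firm B against Mid: payoffs 32, 33, 82 → best response Ultra.
Firm B against High: payoffs 11, 39, 66 → best response Ultra.
Firm B against Premium: payoffs 50, 54, 82 → best response Ultra.
Firm B against Ultra: payoffs 90, 65, 47 → best response High.
Mutual best responses: (Premium, Ultra).

Pure NE: (Premium, Ultra)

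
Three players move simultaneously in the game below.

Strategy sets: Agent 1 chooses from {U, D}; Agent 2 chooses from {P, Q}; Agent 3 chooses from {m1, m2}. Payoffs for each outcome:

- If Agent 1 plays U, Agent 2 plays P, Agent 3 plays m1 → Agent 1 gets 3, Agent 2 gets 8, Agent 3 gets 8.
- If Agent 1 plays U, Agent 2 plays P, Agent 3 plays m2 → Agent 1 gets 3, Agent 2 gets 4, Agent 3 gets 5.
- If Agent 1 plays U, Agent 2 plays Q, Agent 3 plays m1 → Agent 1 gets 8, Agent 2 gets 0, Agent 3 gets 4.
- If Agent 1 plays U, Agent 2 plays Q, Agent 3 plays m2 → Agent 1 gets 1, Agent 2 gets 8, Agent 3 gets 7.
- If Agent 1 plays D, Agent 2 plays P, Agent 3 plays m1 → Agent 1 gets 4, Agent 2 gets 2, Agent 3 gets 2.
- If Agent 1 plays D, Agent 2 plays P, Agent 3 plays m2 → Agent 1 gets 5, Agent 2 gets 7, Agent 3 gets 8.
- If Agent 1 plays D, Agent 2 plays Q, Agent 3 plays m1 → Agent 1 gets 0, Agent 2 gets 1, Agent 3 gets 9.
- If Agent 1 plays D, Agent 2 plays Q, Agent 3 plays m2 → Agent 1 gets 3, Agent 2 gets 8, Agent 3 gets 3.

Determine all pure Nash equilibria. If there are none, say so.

This game has no pure Nash equilibrium.

Check each profile: it is a Nash equilibrium iff no player can strictly gain by switching unilaterally.
(U, P, m1): Agent 1 can switch to D (3 → 4). Not NE.
(U, P, m2): Agent 1 can switch to D (3 → 5). Not NE.
(U, Q, m1): Agent 2 can switch to P (0 → 8). Not NE.
(U, Q, m2): Agent 1 can switch to D (1 → 3). Not NE.
(D, P, m1): Agent 3 can switch to m2 (2 → 8). Not NE.
(D, P, m2): Agent 2 can switch to Q (7 → 8). Not NE.
(D, Q, m1): Agent 1 can switch to U (0 → 8). Not NE.
(D, Q, m2): Agent 3 can switch to m1 (3 → 9). Not NE.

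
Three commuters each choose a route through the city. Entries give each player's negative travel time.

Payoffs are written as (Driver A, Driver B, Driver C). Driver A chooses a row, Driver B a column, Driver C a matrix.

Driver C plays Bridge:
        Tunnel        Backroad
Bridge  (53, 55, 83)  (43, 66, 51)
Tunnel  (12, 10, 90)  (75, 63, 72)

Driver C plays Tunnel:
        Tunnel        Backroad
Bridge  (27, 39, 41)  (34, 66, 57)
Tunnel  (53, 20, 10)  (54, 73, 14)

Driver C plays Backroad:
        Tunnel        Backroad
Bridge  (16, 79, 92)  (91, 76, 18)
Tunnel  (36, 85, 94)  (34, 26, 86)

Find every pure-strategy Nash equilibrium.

Driver A against (Tunnel, Bridge): payoffs 53, 12 → best response Bridge.
Driver A against (Tunnel, Tunnel): payoffs 27, 53 → best response Tunnel.
Driver A against (Tunnel, Backroad): payoffs 16, 36 → best response Tunnel.
Driver A against (Backroad, Bridge): payoffs 43, 75 → best response Tunnel.
Driver A against (Backroad, Tunnel): payoffs 34, 54 → best response Tunnel.
Driver A against (Backroad, Backroad): payoffs 91, 34 → best response Bridge.
Driver B against (Bridge, Bridge): payoffs 55, 66 → best response Backroad.
Driver B against (Bridge, Tunnel): payoffs 39, 66 → best response Backroad.
Driver B against (Bridge, Backroad): payoffs 79, 76 → best response Tunnel.
Driver B against (Tunnel, Bridge): payoffs 10, 63 → best response Backroad.
Driver B against (Tunnel, Tunnel): payoffs 20, 73 → best response Backroad.
Driver B against (Tunnel, Backroad): payoffs 85, 26 → best response Tunnel.
Driver C against (Bridge, Tunnel): payoffs 83, 41, 92 → best response Backroad.
Driver C against (Bridge, Backroad): payoffs 51, 57, 18 → best response Tunnel.
Driver C against (Tunnel, Tunnel): payoffs 90, 10, 94 → best response Backroad.
Driver C against (Tunnel, Backroad): payoffs 72, 14, 86 → best response Backroad.
Mutual best responses: (Tunnel, Tunnel, Backroad).

(Tunnel, Tunnel, Backroad)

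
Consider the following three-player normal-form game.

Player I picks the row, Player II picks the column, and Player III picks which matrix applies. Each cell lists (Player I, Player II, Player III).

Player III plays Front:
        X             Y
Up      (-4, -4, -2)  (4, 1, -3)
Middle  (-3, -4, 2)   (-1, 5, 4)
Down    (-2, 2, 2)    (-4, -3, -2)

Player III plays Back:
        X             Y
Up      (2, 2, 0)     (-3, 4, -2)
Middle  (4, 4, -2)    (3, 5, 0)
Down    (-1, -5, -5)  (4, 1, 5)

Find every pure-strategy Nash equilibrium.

(Down, X, Front); (Down, Y, Back)

(Up, X, Front): Player I can switch to Middle (-4 → -3). Not NE.
(Up, X, Back): Player I can switch to Middle (2 → 4). Not NE.
(Up, Y, Front): Player III can switch to Back (-3 → -2). Not NE.
(Up, Y, Back): Player I can switch to Middle (-3 → 3). Not NE.
(Middle, X, Front): Player I can switch to Down (-3 → -2). Not NE.
(Middle, X, Back): Player II can switch to Y (4 → 5). Not NE.
(Middle, Y, Front): Player I can switch to Up (-1 → 4). Not NE.
(Middle, Y, Back): Player I can switch to Down (3 → 4). Not NE.
(Down, X, Front): Player I gets -2, best alternative -3; Player II gets 2, best alternative -3; Player III gets 2, best alternative -5. No profitable deviation — NE.
(Down, X, Back): Player I can switch to Up (-1 → 2). Not NE.
(Down, Y, Front): Player I can switch to Up (-4 → 4). Not NE.
(Down, Y, Back): Player I gets 4, best alternative 3; Player II gets 1, best alternative -5; Player III gets 5, best alternative -2. No profitable deviation — NE.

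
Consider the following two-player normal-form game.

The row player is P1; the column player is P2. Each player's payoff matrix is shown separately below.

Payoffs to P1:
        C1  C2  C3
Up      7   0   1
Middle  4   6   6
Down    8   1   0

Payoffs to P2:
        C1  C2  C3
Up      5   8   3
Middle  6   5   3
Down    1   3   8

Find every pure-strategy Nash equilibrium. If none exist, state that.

none

P1 against C1: payoffs 7, 4, 8 → best response Down.
P1 against C2: payoffs 0, 6, 1 → best response Middle.
P1 against C3: payoffs 1, 6, 0 → best response Middle.
P2 against Up: payoffs 5, 8, 3 → best response C2.
P2 against Middle: payoffs 6, 5, 3 → best response C1.
P2 against Down: payoffs 1, 3, 8 → best response C3.
No profile is a mutual best response for all players.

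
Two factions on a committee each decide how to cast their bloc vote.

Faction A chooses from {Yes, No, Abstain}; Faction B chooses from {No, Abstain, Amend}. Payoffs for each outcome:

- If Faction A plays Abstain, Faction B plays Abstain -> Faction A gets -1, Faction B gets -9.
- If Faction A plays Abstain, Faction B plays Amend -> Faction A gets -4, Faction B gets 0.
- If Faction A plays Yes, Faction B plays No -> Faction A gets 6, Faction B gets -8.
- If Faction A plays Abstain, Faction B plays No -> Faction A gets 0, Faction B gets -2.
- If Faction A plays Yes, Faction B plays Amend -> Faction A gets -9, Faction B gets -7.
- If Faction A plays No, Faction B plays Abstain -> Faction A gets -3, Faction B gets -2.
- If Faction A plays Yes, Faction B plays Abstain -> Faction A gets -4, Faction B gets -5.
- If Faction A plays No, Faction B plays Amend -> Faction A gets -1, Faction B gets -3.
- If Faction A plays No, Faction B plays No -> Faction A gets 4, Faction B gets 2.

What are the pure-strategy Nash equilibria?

No pure-strategy Nash equilibrium.

Faction A against No: payoffs 6, 4, 0 → best response Yes.
Faction A against Abstain: payoffs -4, -3, -1 → best response Abstain.
Faction A against Amend: payoffs -9, -1, -4 → best response No.
Faction B against Yes: payoffs -8, -5, -7 → best response Abstain.
Faction B against No: payoffs 2, -2, -3 → best response No.
Faction B against Abstain: payoffs -2, -9, 0 → best response Amend.
No profile is a mutual best response for all players.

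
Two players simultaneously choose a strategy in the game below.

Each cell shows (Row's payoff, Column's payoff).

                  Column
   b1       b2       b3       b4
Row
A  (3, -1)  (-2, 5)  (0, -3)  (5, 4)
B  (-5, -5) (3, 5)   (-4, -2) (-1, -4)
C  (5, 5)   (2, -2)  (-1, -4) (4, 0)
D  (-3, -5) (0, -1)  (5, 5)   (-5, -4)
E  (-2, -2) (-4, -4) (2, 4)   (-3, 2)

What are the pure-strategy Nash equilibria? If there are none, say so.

For each strategy profile, look for a profitable unilateral deviation.
(A, b1): Row can switch to C (3 → 5). Not NE.
(A, b2): Row can switch to B (-2 → 3). Not NE.
(A, b3): Row can switch to D (0 → 5). Not NE.
(A, b4): Column can switch to b2 (4 → 5). Not NE.
(B, b1): Row can switch to A (-5 → 3). Not NE.
(B, b2): Row gets 3, best alternative 2; Column gets 5, best alternative -2. No profitable deviation — NE.
(B, b3): Row can switch to A (-4 → 0). Not NE.
(B, b4): Row can switch to A (-1 → 5). Not NE.
(C, b1): Row gets 5, best alternative 3; Column gets 5, best alternative 0. No profitable deviation — NE.
(C, b2): Row can switch to B (2 → 3). Not NE.
(D, b3): Row gets 5, best alternative 2; Column gets 5, best alternative -1. No profitable deviation — NE.
(The remaining 9 profiles each have a profitable deviation by the same check.)

The pure Nash equilibria are (B, b2); (C, b1); (D, b3).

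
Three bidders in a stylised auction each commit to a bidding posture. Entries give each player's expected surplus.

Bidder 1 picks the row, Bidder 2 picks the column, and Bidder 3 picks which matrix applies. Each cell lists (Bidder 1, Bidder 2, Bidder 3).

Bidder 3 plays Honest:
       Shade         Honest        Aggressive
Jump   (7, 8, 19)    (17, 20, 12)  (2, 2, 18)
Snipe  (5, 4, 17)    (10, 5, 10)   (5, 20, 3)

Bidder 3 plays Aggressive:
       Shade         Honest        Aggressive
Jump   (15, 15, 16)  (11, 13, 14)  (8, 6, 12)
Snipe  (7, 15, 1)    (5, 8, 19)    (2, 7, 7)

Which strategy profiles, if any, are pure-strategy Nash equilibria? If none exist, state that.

There is no pure-strategy Nash equilibrium.

Bidder 1 against (Shade, Honest): payoffs 7, 5 → best response Jump.
Bidder 1 against (Shade, Aggressive): payoffs 15, 7 → best response Jump.
Bidder 1 against (Honest, Honest): payoffs 17, 10 → best response Jump.
Bidder 1 against (Honest, Aggressive): payoffs 11, 5 → best response Jump.
Bidder 1 against (Aggressive, Honest): payoffs 2, 5 → best response Snipe.
Bidder 1 against (Aggressive, Aggressive): payoffs 8, 2 → best response Jump.
Bidder 2 against (Jump, Honest): payoffs 8, 20, 2 → best response Honest.
Bidder 2 against (Jump, Aggressive): payoffs 15, 13, 6 → best response Shade.
Bidder 2 against (Snipe, Honest): payoffs 4, 5, 20 → best response Aggressive.
Bidder 2 against (Snipe, Aggressive): payoffs 15, 8, 7 → best response Shade.
Bidder 3 against (Jump, Shade): payoffs 19, 16 → best response Honest.
Bidder 3 against (Jump, Honest): payoffs 12, 14 → best response Aggressive.
Bidder 3 against (Jump, Aggressive): payoffs 18, 12 → best response Honest.
Bidder 3 against (Snipe, Shade): payoffs 17, 1 → best response Honest.
Bidder 3 against (Snipe, Honest): payoffs 10, 19 → best response Aggressive.
Bidder 3 against (Snipe, Aggressive): payoffs 3, 7 → best response Aggressive.
No profile is a mutual best response for all players.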